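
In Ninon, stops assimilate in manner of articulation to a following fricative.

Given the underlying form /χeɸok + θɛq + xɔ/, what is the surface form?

[χeɸoxθɛχxɔ]

/k/ is a voiceless velar stop. The following trigger /θ/ is a fricative, so /k/ must become a fricative as well.
The voiceless velar fricative is [x], so /k/ → [x].
The same rule applies at the second boundary: /q/ → [χ] next to /x/.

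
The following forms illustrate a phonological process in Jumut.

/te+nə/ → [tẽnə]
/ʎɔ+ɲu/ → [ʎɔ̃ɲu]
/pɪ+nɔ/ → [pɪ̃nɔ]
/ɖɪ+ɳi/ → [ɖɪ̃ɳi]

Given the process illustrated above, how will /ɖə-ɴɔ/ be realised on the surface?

[ɖə̃ɴɔ]

The data show regressive nasality assimilation (vowel nasalisation): /e/ → [ẽ] before /n/; /ɔ/ → [ɔ̃] before /ɲ/; /ɪ/ → [ɪ̃] before /n/; /ɪ/ → [ɪ̃] before /ɳ/ — a vowel is nasalised by an immediately following nasal consonant.
The vowel /ə/ is adjacent to the following nasal /ɴ/, so it acquires [+nasal] and surfaces as [ə̃].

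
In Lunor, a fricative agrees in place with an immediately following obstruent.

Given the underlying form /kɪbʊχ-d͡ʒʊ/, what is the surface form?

[kɪbʊʃd͡ʒʊ]

The rule targets /χ/ (voiceless uvular fricative), which sits before the trigger /d͡ʒ/ (postalveolar).
A voiceless postalveolar fricative is [ʃ], so the surface segment is [ʃ].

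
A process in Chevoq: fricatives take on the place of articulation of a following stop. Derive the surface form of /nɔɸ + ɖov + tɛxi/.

The rule targets /ɸ/ (voiceless bilabial fricative), which sits before the trigger /ɖ/ (retroflex).
Changing only its place to retroflex gives [ʂ] — the voiceless retroflex fricative.
The same rule applies at the second boundary: /v/ → [z] next to /t/.

[nɔʂɖoztɛxi]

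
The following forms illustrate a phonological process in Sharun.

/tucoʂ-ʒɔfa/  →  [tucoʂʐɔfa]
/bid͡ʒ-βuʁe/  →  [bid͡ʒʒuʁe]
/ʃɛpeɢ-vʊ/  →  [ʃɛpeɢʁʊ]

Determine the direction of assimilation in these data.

progressive

Comparing underlying and surface forms, /ʒ/ → [ʐ] is the alternation; the neighbouring /ʂ/ is constant.
The change postalveolar → retroflex matches the place of the preceding /ʂ/, identifying this as place assimilation.
The other alternating forms pattern the same way: /β/ → [ʒ] after /d͡ʒ/ (bilabial → postalveolar, matching postalveolar); /v/ → [ʁ] after /ɢ/ (labiodental → uvular, matching uvular) — only place changes, and always toward the preceding segment.
Since the segment that changes follows the conditioning segment, the assimilation is progressive.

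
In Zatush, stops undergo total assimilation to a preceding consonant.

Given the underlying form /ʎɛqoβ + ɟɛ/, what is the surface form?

[ʎɛqoββɛ]

/ɟ/ is the segment targeted by the rule; it sits immediately after /β/, so it assimilates completely and surfaces as [β].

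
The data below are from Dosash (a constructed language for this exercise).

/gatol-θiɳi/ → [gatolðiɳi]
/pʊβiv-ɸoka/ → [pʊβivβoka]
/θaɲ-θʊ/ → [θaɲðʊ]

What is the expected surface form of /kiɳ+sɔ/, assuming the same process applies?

The data show progressive voicing assimilation: /θ/ → [ð] after /l/; /ɸ/ → [β] after /v/; /θ/ → [ð] after /ɲ/. In each pair only voicing changes, matching the preceding consonant, while place and manner stay constant.
The rule targets /s/ (voiceless alveolar fricative), which sits after the trigger /ɳ/ (voiced).
A voiced alveolar fricative is [z], so the surface segment is [z].

[kiɳzɔ]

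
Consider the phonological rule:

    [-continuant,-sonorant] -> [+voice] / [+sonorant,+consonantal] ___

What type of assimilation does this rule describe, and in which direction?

The target ([-continuant,-sonorant], stops) acquires [+voice] next to a sonorant consonant ([+sonorant,+consonantal]) — it takes on the voicing of its neighbour, so the feature that spreads is voicing.
Since the environment is written before the underscore, the trigger precedes the target; the direction is progressive.

progressive voicing assimilation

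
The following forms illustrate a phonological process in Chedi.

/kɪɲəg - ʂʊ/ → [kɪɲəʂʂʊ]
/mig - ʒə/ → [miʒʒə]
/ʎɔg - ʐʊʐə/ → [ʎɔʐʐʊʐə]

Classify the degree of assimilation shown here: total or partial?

Comparing underlying and surface forms, /g/ → [ʂ] is the alternation; the neighbouring /ʂ/ is constant.
The output [ʂ] is identical to the trigger /ʂ/ — every feature (place, manner, voicing) has been copied — so this is total assimilation.
The other forms behave the same way: /g/ → [ʒ] before /ʒ/; /g/ → [ʐ] before /ʐ/ — in each case the output is a copy of the following consonant.

total assimilation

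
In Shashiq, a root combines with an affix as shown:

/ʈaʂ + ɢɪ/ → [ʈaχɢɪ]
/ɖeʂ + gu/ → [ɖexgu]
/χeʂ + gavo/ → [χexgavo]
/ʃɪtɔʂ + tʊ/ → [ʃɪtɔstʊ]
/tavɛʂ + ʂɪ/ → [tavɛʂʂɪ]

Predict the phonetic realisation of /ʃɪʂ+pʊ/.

[ʃɪɸpʊ]

The data show regressive place assimilation: /ʂ/ → [χ] before /ɢ/; /ʂ/ → [x] before /g/; /ʂ/ → [s] before /t/. In each pair only place changes, matching the following consonant, while manner and voice stay constant.
Nothing changes in [tavɛʂʂɪ]: there the adjacent consonants already agree in place (/ʂ/ and /ʂ/ are both retroflex), so this form is consistent with the same rule.
/ʂ/ is a voiceless retroflex fricative. The following trigger /p/ is bilabial, so /ʂ/ must become bilabial as well.
The voiceless bilabial fricative is [ɸ], so /ʂ/ → [ɸ].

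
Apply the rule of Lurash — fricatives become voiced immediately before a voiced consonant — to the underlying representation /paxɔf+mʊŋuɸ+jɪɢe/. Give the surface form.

The rule targets /f/ (voiceless labiodental fricative), which sits before the trigger /m/ (voiced).
Changing only its voicing to voiced gives [v] — the voiced labiodental fricative.
The same rule applies at the second boundary: /ɸ/ → [β] next to /j/.

[paxɔvmʊŋuβjɪɢe]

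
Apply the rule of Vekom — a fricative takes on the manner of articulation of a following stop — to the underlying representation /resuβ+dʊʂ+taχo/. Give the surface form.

/β/ is a voiced bilabial fricative. The following trigger /d/ is a stop, so /β/ must become a stop as well.
The voiced bilabial stop is [b], so /β/ → [b].
The same rule applies at the second boundary: /ʂ/ → [ʈ] next to /t/.

[resubdʊʈtaχo]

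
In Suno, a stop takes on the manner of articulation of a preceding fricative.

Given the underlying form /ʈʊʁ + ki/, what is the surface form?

/k/ is a voiceless velar stop. The preceding trigger /ʁ/ is a fricative, so /k/ must become a fricative as well.
The voiceless velar fricative is [x], so /k/ → [x].

[ʈʊʁxi]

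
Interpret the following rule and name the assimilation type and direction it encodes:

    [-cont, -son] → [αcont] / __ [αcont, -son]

regressive manner assimilation

The shared variable α links the value of [cont] on the target to that of the neighbouring obstruent. [cont] distinguishes stops from fricatives — a manner-of-articulation feature — so this is manner assimilation.
The conditioning segment sits to the right of the focus bar, meaning the trigger follows the segment that changes — regressive assimilation.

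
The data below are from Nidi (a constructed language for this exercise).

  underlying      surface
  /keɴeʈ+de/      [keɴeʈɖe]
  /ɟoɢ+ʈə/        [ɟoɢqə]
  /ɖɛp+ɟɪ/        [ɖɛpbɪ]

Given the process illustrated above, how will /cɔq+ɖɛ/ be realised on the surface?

[cɔqɢɛ]

The data show progressive place assimilation: /d/ → [ɖ] after /ʈ/; /ʈ/ → [q] after /ɢ/; /ɟ/ → [b] after /p/. In each pair only place changes, matching the preceding consonant, while manner and voice stay constant.
The rule targets /ɖ/ (voiced retroflex stop), which sits after the trigger /q/ (uvular).
Changing only its place to uvular gives [ɢ] — the voiced uvular stop.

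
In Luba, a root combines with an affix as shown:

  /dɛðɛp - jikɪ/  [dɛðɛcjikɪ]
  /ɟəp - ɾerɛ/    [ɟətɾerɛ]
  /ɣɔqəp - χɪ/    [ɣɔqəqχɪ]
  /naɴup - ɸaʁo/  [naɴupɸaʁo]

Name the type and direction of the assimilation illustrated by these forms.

Underlying /p/ is realised as [c] next to /j/; /j/ itself does not change.
The change bilabial → palatal matches the place of the following /j/, identifying this as place assimilation.
Manner and voice are unchanged, so the assimilation is partial, not total.
The same holds elsewhere in the data: /p/ → [t] before /ɾ/ (bilabial → alveolar, matching alveolar); /p/ → [q] before /χ/ (bilabial → uvular, matching uvular) — only place changes, and always toward the following segment.
No alternation appears in [naɴupɸaʁo]: there the adjacent consonants already agree in place (/p/ and /ɸ/ are both bilabial), so this form is consistent with the same rule.
The trigger is the following segment, so the direction is regressive (anticipatory).

regressive place assimilation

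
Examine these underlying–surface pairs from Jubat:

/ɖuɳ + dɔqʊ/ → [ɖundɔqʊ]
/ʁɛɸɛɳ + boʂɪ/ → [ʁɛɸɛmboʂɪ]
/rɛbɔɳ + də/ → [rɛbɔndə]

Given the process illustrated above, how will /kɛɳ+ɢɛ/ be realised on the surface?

[kɛɴɢɛ]

The data show regressive place assimilation: /ɳ/ → [n] before /d/; /ɳ/ → [m] before /b/. In each pair only place changes, matching the following consonant, while manner and voice stay constant.
/ɳ/ is a voiced retroflex nasal. The following trigger /ɢ/ is uvular, so /ɳ/ must become uvular as well.
Changing only its place to uvular gives [ɴ] — the voiced uvular nasal.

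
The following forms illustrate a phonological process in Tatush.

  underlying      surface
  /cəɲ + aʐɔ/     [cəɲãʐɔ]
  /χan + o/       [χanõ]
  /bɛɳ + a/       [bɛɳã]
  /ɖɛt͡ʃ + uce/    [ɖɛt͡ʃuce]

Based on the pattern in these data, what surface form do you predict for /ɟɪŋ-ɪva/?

[ɟɪŋɪ̃va]

The data show progressive nasality assimilation (vowel nasalisation): /a/ → [ã] after /ɲ/; /o/ → [õ] after /n/; /a/ → [ã] after /ɳ/ — a vowel is nasalised by an immediately preceding nasal consonant.
No change occurs in [ɖɛt͡ʃuce] because the vowel at the boundary is adjacent to an oral consonant, not a nasal (/u/ next to /t͡ʃ/).
/ɪ/ sits next to the nasal /ŋ/ and is therefore nasalised to [ɪ̃].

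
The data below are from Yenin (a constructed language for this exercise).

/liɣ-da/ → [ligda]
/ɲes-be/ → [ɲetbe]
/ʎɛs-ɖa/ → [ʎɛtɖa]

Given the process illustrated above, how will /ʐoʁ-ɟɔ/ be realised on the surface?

The data show regressive manner assimilation: /ɣ/ → [g] before /d/; /s/ → [t] before /b/; /s/ → [t] before /ɖ/. In each pair only manner changes, matching the following consonant, while place and voice stay constant.
The rule targets /ʁ/ (voiced uvular fricative), which sits before the trigger /ɟ/ (stop).
The voiced uvular stop is [ɢ], so /ʁ/ → [ɢ].

[ʐoɢɟɔ]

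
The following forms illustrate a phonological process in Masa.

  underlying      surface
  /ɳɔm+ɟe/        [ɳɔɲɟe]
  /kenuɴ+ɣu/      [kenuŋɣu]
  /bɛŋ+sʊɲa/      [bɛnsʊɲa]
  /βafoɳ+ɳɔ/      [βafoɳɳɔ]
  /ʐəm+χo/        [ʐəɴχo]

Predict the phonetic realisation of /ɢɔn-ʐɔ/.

[ɢɔɳʐɔ]

The data show regressive place assimilation: /m/ → [ɲ] before /ɟ/; /ɴ/ → [ŋ] before /ɣ/; /ŋ/ → [n] before /s/; /m/ → [ɴ] before /χ/. In each pair only place changes, matching the following consonant, while manner and voice stay constant.
Nothing changes in [βafoɳɳɔ]: there the adjacent consonants already agree in place (/ɳ/ and /ɳ/ are both retroflex), so this form is consistent with the same rule.
/n/ is a voiced alveolar nasal. The following trigger /ʐ/ is retroflex, so /n/ must become retroflex as well.
The voiced retroflex nasal is [ɳ], so /n/ → [ɳ].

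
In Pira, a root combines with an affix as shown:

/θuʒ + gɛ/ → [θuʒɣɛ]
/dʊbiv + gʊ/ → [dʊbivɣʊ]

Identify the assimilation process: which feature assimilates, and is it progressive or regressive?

Comparing underlying and surface forms, /g/ → [ɣ] is the alternation; the neighbouring /ʒ/ is constant.
The change stop → fricative matches the manner of the preceding /ʒ/, identifying this as manner assimilation.
Place and voice are unchanged, so the assimilation is partial, not total.
The same holds elsewhere in the data: /g/ → [ɣ] after /v/ (stop → fricative, matching a fricative) — only manner changes, and always toward the preceding segment.
The trigger is the preceding segment, so the direction is progressive (perseverative).

progressive manner assimilation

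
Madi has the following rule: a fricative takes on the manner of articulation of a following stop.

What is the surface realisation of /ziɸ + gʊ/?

[zipgʊ]

/ɸ/ is a voiceless bilabial fricative. The following trigger /g/ is a stop, so /ɸ/ must become a stop as well.
Changing only its manner to stop gives [p] — the voiceless bilabial stop.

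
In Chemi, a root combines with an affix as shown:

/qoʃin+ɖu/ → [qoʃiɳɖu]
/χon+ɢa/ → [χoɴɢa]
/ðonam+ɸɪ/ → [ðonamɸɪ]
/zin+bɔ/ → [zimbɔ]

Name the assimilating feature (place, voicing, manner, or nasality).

Underlying /n/ is realised as [ɳ] next to /ɖ/; /ɖ/ itself does not change.
The change alveolar → retroflex matches the place of the following /ɖ/, identifying this as place assimilation.
The other alternating forms pattern the same way: /n/ → [ɴ] before /ɢ/ (alveolar → uvular, matching uvular); /n/ → [m] before /b/ (alveolar → bilabial, matching bilabial) — only place changes, and always toward the following segment.
No alternation appears in [ðonamɸɪ]: there the adjacent consonants already agree in place (/m/ and /ɸ/ are both bilabial), so this form is consistent with the same rule.

place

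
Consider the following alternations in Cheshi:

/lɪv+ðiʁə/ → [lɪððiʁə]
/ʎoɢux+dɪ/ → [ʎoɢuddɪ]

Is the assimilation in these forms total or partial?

total assimilation

Underlying /x/ is realised as [d] next to /d/; /d/ itself does not change.
The output [d] is identical to the trigger /d/ — every feature (place, manner, voicing) has been copied — so this is total assimilation.
The other form behaves the same way: /v/ → [ð] before /ð/ — in each case the output is a copy of the following consonant.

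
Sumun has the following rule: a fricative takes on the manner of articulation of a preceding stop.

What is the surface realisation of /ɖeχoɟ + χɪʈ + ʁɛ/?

/χ/ is a voiceless uvular fricative. The preceding trigger /ɟ/ is a stop, so /χ/ must become a stop as well.
A voiceless uvular stop is [q], so the surface segment is [q].
At the second juncture, /ʁ/ likewise becomes [ɢ] adjacent to /ʈ/.

[ɖeχoɟqɪʈɢɛ]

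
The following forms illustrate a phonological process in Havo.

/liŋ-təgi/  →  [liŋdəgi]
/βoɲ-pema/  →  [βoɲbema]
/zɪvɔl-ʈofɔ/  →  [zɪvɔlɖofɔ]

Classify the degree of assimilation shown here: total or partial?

partial assimilation

Underlying /t/ is realised as [d] next to /ŋ/; /ŋ/ itself does not change.
/t/ is voiceless while /ŋ/ is voiced; the output [d] is voiced, matching the trigger — so the feature that spreads is voicing.
Place and manner are unchanged, so the assimilation is partial, not total.
The same holds elsewhere in the data: /p/ → [b] after /ɲ/ (voiceless → voiced, matching voiced); /ʈ/ → [ɖ] after /l/ (voiceless → voiced, matching voiced) — only voicing changes, and always toward the preceding segment.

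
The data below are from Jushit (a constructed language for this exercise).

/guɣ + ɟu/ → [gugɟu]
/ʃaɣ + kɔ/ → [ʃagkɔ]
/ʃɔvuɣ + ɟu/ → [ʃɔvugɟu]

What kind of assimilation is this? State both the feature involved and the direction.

Underlying /ɣ/ is realised as [g] next to /ɟ/; /ɟ/ itself does not change.
/ɣ/ is a fricative while /ɟ/ is a stop; the output [g] is a stop, matching the trigger — so the feature that spreads is manner.
Place and voice are unchanged, so the assimilation is partial, not total.
The same holds elsewhere in the data: /ɣ/ → [g] before /k/ (fricative → stop, matching a stop) — only manner changes, and always toward the following segment.
Since the segment that changes precedes the conditioning segment, the assimilation is regressive.

regressive manner assimilation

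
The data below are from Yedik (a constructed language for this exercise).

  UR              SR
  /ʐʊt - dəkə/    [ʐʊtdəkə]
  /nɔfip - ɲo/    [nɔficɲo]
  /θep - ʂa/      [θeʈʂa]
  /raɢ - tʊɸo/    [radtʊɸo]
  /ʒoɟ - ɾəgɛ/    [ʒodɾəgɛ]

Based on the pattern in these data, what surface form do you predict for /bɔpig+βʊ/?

The data show regressive place assimilation: /p/ → [c] before /ɲ/; /p/ → [ʈ] before /ʂ/; /ɢ/ → [d] before /t/; /ɟ/ → [d] before /ɾ/. In each pair only place changes, matching the following consonant, while manner and voice stay constant.
No alternation appears in [ʐʊtdəkə]: there the adjacent consonants already agree in place (/t/ and /d/ are both alveolar), so this form is consistent with the same rule.
The rule targets /g/ (voiced velar stop), which sits before the trigger /β/ (bilabial).
Changing only its place to bilabial gives [b] — the voiced bilabial stop.

[bɔpibβʊ]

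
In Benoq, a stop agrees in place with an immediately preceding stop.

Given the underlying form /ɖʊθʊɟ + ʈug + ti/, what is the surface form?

/ʈ/ is a voiceless retroflex stop. The preceding trigger /ɟ/ is palatal, so /ʈ/ must become palatal as well.
The voiceless palatal stop is [c], so /ʈ/ → [c].
The same rule applies at the second boundary: /t/ → [k] next to /g/.

[ɖʊθʊɟcugki]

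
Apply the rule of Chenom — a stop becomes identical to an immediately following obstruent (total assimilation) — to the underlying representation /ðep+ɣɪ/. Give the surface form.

/p/ is the segment targeted by the rule; it sits immediately before /ɣ/, so it assimilates completely and surfaces as [ɣ].

[ðeɣɣɪ]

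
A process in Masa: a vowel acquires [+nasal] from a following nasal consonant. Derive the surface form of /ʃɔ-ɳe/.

The vowel /ɔ/ is adjacent to the following nasal /ɳ/, so it acquires [+nasal] and surfaces as [ɔ̃].

[ʃɔ̃ɳe]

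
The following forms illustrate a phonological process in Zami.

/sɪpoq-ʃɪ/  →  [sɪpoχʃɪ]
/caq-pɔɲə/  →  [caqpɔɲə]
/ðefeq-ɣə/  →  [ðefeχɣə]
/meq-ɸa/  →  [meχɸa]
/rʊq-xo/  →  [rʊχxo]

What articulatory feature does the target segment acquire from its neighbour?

manner

Underlying /q/ is realised as [χ] next to /ʃ/; /ʃ/ itself does not change.
/q/ is a stop while /ʃ/ is a fricative; the output [χ] is a fricative, matching the trigger — so the feature that spreads is manner.
The same holds elsewhere in the data: /q/ → [χ] before /ɣ/ (stop → fricative, matching a fricative); /q/ → [χ] before /ɸ/ (stop → fricative, matching a fricative); /q/ → [χ] before /x/ (stop → fricative, matching a fricative) — only manner changes, and always toward the following segment.
Nothing changes in [caqpɔɲə]: there the adjacent consonants already agree in manner (/q/ and /p/ are both stops), so this form is consistent with the same rule.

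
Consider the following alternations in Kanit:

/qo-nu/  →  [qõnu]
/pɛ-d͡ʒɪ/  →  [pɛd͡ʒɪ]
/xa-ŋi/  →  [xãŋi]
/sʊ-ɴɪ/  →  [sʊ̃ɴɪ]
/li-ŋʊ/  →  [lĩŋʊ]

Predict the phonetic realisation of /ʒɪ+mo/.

[ʒɪ̃mo]

The data show regressive nasality assimilation (vowel nasalisation): /o/ → [õ] before /n/; /a/ → [ã] before /ŋ/; /ʊ/ → [ʊ̃] before /ɴ/; /i/ → [ĩ] before /ŋ/ — a vowel is nasalised by an immediately following nasal consonant.
No change occurs in [pɛd͡ʒɪ] because the vowel at the boundary is adjacent to an oral consonant, not a nasal (/ɛ/ next to /d͡ʒ/).
/ɪ/ sits next to the nasal /m/ and is therefore nasalised to [ɪ̃].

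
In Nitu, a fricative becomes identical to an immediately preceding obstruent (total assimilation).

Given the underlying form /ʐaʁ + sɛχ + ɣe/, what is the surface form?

[ʐaʁʁɛχχe]

/s/ is the segment targeted by the rule; it sits immediately after /ʁ/, so it assimilates completely and surfaces as [ʁ].
At the second juncture, /ɣ/ likewise becomes [χ] adjacent to /χ/.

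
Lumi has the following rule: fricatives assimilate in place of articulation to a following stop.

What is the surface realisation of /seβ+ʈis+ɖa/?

[seʐʈiʂɖa]

/β/ is a voiced bilabial fricative. The following trigger /ʈ/ is retroflex, so /β/ must become retroflex as well.
Changing only its place to retroflex gives [ʐ] — the voiced retroflex fricative.
At the second juncture, /s/ likewise becomes [ʂ] adjacent to /ɖ/.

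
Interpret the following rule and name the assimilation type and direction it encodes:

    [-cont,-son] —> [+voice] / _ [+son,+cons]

The structural change is [+voice], and the conditioning segment [+son,+cons] (a sonorant consonant) is itself voiced, so the target comes to share the voicing of its neighbour — voicing assimilation.
The conditioning segment sits to the right of the focus bar, meaning the trigger follows the segment that changes — regressive assimilation.

regressive voicing assimilation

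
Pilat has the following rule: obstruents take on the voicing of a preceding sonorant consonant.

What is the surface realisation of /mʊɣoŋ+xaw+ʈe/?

[mʊɣoŋɣawɖe]

The rule targets /x/ (voiceless velar fricative), which sits after the trigger /ŋ/ (voiced).
A voiced velar fricative is [ɣ], so the surface segment is [ɣ].
The same rule applies at the second boundary: /ʈ/ → [ɖ] next to /w/.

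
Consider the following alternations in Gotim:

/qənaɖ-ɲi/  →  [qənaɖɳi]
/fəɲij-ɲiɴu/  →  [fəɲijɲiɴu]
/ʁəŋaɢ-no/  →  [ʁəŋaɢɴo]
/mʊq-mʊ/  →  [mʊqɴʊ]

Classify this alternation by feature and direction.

Comparing underlying and surface forms, /ɲ/ → [ɳ] is the alternation; the neighbouring /ɖ/ is constant.
/ɲ/ is palatal while /ɖ/ is retroflex; the output [ɳ] is retroflex, matching the trigger — so the feature that spreads is place.
Manner and voice are unchanged, so the assimilation is partial, not total.
The same holds elsewhere in the data: /n/ → [ɴ] after /ɢ/ (alveolar → uvular, matching uvular); /m/ → [ɴ] after /q/ (bilabial → uvular, matching uvular) — only place changes, and always toward the preceding segment.
No alternation appears in [fəɲijɲiɴu]: there the adjacent consonants already agree in place (/ɲ/ and /j/ are both palatal), so this form is consistent with the same rule.
Since the segment that changes follows the conditioning segment, the assimilation is progressive.

progressive place assimilation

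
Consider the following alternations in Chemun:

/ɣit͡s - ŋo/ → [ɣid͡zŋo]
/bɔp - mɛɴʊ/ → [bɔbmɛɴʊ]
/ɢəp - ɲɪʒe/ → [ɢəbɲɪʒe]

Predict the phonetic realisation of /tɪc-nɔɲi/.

[tɪɟnɔɲi]

The data show regressive voicing assimilation: /t͡s/ → [d͡z] before /ŋ/; /p/ → [b] before /m/; /p/ → [b] before /ɲ/. In each pair only voicing changes, matching the following consonant, while place and manner stay constant.
/c/ is a voiceless palatal stop. The following trigger /n/ is voiced, so /c/ must become voiced as well.
Changing only its voicing to voiced gives [ɟ] — the voiced palatal stop.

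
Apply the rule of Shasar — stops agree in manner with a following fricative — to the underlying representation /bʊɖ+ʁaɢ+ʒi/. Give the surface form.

[bʊʐʁaʁʒi]

The rule targets /ɖ/ (voiced retroflex stop), which sits before the trigger /ʁ/ (fricative).
The voiced retroflex fricative is [ʐ], so /ɖ/ → [ʐ].
At the second juncture, /ɢ/ likewise becomes [ʁ] adjacent to /ʒ/.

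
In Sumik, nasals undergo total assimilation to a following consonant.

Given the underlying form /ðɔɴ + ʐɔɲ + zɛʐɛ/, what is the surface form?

[ðɔʐʐɔzzɛʐɛ]

/ɴ/ is the segment targeted by the rule; it sits immediately before /ʐ/, so it assimilates completely and surfaces as [ʐ].
At the second juncture, /ɲ/ likewise becomes [z] adjacent to /z/.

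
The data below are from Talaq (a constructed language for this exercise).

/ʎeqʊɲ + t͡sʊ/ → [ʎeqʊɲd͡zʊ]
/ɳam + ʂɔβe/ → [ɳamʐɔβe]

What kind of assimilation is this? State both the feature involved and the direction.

The segment that alternates is /t͡s/, which surfaces as [d͡z] when adjacent to /ɲ/.
/t͡s/ is voiceless while /ɲ/ is voiced; the output [d͡z] is voiced, matching the trigger — so the feature that spreads is voicing.
Place and manner are unchanged, so the assimilation is partial, not total.
The same holds elsewhere in the data: /ʂ/ → [ʐ] after /m/ (voiceless → voiced, matching voiced) — only voicing changes, and always toward the preceding segment.
Since the segment that changes follows the conditioning segment, the assimilation is progressive.

progressive voicing assimilation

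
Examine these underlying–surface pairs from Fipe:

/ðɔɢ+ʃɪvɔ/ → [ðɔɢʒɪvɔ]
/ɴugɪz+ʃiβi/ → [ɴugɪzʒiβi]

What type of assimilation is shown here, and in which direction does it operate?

Comparing underlying and surface forms, /ʃ/ → [ʒ] is the alternation; the neighbouring /ɢ/ is constant.
/ʃ/ is voiceless while /ɢ/ is voiced; the output [ʒ] is voiced, matching the trigger — so the feature that spreads is voicing.
Place and manner are unchanged, so the assimilation is partial, not total.
Checking the remaining alternation: /ʃ/ → [ʒ] after /z/ (voiceless → voiced, matching voiced) — only voicing changes, and always toward the preceding segment.
Since the segment that changes follows the conditioning segment, the assimilation is progressive.

progressive voicing assimilation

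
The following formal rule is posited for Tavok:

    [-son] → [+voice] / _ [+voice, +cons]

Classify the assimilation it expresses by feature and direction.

regressive voicing assimilation

The target ([-son], obstruents) acquires [+voice] next to a voiced consonant ([+voice, +cons]) — it takes on the voicing of its neighbour, so the feature that spreads is voicing.
The conditioning segment sits to the right of the focus bar, meaning the trigger follows the segment that changes — regressive assimilation.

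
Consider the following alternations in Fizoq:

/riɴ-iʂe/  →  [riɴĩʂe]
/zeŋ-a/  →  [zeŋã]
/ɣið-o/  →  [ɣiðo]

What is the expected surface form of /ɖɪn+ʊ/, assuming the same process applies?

The data show progressive nasality assimilation (vowel nasalisation): /i/ → [ĩ] after /ɴ/; /a/ → [ã] after /ŋ/ — a vowel is nasalised by an immediately preceding nasal consonant.
No change occurs in [ɣiðo] because the vowel at the boundary is adjacent to an oral consonant, not a nasal (/o/ next to /ð/).
/ʊ/ sits next to the nasal /n/ and is therefore nasalised to [ʊ̃].

[ɖɪnʊ̃]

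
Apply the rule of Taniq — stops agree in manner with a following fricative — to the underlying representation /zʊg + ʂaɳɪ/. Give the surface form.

The rule targets /g/ (voiced velar stop), which sits before the trigger /ʂ/ (fricative).
The voiced velar fricative is [ɣ], so /g/ → [ɣ].

[zʊɣʂaɳɪ]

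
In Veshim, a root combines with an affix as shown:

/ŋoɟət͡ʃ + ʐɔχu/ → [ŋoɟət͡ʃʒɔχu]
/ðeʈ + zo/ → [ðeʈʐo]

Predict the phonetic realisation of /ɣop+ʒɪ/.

[ɣopβɪ]

The data show progressive place assimilation: /ʐ/ → [ʒ] after /t͡ʃ/; /z/ → [ʐ] after /ʈ/. In each pair only place changes, matching the preceding consonant, while manner and voice stay constant.
/ʒ/ is a voiced postalveolar fricative. The preceding trigger /p/ is bilabial, so /ʒ/ must become bilabial as well.
The voiced bilabial fricative is [β], so /ʒ/ → [β].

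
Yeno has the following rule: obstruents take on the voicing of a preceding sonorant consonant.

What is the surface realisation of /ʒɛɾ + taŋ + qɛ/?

/t/ is a voiceless alveolar stop. The preceding trigger /ɾ/ is voiced, so /t/ must become voiced as well.
The voiced alveolar stop is [d], so /t/ → [d].
The same rule applies at the second boundary: /q/ → [ɢ] next to /ŋ/.

[ʒɛɾdaŋɢɛ]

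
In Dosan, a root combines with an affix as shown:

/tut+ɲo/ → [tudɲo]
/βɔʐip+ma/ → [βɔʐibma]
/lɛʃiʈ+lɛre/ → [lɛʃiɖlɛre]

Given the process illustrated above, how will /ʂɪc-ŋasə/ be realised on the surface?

[ʂɪɟŋasə]

The data show regressive voicing assimilation: /t/ → [d] before /ɲ/; /p/ → [b] before /m/; /ʈ/ → [ɖ] before /l/. In each pair only voicing changes, matching the following consonant, while place and manner stay constant.
/c/ is a voiceless palatal stop. The following trigger /ŋ/ is voiced, so /c/ must become voiced as well.
The voiced palatal stop is [ɟ], so /c/ → [ɟ].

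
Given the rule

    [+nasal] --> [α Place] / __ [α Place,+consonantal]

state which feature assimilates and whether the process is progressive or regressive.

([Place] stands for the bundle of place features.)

The rule copies the place features (abbreviated [Place]) from the environment onto the target, so the assimilating feature is place.
Since the environment is written after the underscore, the trigger follows the target; the direction is regressive.

regressive place assimilation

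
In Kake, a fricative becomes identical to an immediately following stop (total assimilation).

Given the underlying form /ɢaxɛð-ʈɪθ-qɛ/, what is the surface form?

/ð/ is the segment targeted by the rule; it sits immediately before /ʈ/, so it assimilates completely and surfaces as [ʈ].
The same rule applies at the second boundary: /θ/ → [q] next to /q/.

[ɢaxɛʈʈɪqqɛ]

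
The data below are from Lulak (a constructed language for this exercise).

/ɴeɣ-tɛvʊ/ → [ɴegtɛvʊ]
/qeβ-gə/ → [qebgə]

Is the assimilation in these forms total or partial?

partial assimilation

Comparing underlying and surface forms, /ɣ/ → [g] is the alternation; the neighbouring /t/ is constant.
The change fricative → stop matches the manner of the following /t/, identifying this as manner assimilation.
Place and voice are unchanged, so the assimilation is partial, not total.
The same holds elsewhere in the data: /β/ → [b] before /g/ (fricative → stop, matching a stop) — only manner changes, and always toward the following segment.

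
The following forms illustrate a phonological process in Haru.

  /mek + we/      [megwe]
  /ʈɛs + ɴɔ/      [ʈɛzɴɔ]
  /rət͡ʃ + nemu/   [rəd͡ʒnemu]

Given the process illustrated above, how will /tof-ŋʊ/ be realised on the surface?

[tovŋʊ]

The data show regressive voicing assimilation: /k/ → [g] before /w/; /s/ → [z] before /ɴ/; /t͡ʃ/ → [d͡ʒ] before /n/. In each pair only voicing changes, matching the following consonant, while place and manner stay constant.
/f/ is a voiceless labiodental fricative. The following trigger /ŋ/ is voiced, so /f/ must become voiced as well.
Changing only its voicing to voiced gives [v] — the voiced labiodental fricative.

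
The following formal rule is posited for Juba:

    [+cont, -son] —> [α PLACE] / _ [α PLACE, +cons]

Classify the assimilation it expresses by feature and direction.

regressive place assimilation

The shared variable α links the value of the place features (abbreviated [PLACE]) on the target to the same value on the neighbouring segment, so place is the feature that assimilates.
The conditioning segment sits to the right of the focus bar, meaning the trigger follows the segment that changes — regressive assimilation.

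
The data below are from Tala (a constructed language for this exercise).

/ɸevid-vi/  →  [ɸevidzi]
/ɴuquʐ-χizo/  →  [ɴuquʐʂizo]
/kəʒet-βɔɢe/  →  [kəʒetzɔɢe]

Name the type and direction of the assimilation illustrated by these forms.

The segment that alternates is /v/, which surfaces as [z] when adjacent to /d/.
The change labiodental → alveolar matches the place of the preceding /d/, identifying this as place assimilation.
Manner and voice are unchanged, so the assimilation is partial, not total.
Checking the remaining alternations: /χ/ → [ʂ] after /ʐ/ (uvular → retroflex, matching retroflex); /β/ → [z] after /t/ (bilabial → alveolar, matching alveolar) — only place changes, and always toward the preceding segment.
Since the segment that changes follows the conditioning segment, the assimilation is progressive.

progressive place assimilation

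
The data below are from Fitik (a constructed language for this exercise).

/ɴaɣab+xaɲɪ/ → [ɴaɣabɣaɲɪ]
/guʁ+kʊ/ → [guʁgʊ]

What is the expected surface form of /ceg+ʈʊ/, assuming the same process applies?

[cegɖʊ]

The data show progressive voicing assimilation: /x/ → [ɣ] after /b/; /k/ → [g] after /ʁ/. In each pair only voicing changes, matching the preceding consonant, while place and manner stay constant.
The rule targets /ʈ/ (voiceless retroflex stop), which sits after the trigger /g/ (voiced).
The voiced retroflex stop is [ɖ], so /ʈ/ → [ɖ].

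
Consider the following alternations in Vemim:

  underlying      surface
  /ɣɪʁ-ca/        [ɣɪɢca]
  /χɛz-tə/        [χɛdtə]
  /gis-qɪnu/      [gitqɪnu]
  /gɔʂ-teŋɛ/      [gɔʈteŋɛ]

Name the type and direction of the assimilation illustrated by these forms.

The segment that alternates is /ʁ/, which surfaces as [ɢ] when adjacent to /c/.
The change fricative → stop matches the manner of the following /c/, identifying this as manner assimilation.
Place and voice are unchanged, so the assimilation is partial, not total.
The other alternating forms pattern the same way: /z/ → [d] before /t/ (fricative → stop, matching a stop); /s/ → [t] before /q/ (fricative → stop, matching a stop); /ʂ/ → [ʈ] before /t/ (fricative → stop, matching a stop) — only manner changes, and always toward the following segment.
Since the segment that changes precedes the conditioning segment, the assimilation is regressive.

regressive manner assimilation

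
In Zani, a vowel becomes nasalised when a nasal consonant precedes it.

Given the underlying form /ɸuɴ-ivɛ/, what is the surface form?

/i/ sits next to the nasal /ɴ/ and is therefore nasalised to [ĩ].

[ɸuɴĩvɛ]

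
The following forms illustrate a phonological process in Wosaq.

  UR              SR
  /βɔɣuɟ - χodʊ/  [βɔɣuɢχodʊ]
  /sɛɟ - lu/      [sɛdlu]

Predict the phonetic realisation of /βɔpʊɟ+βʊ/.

The data show regressive place assimilation: /ɟ/ → [ɢ] before /χ/; /ɟ/ → [d] before /l/. In each pair only place changes, matching the following consonant, while manner and voice stay constant.
/ɟ/ is a voiced palatal stop. The following trigger /β/ is bilabial, so /ɟ/ must become bilabial as well.
The voiced bilabial stop is [b], so /ɟ/ → [b].

[βɔpʊbβʊ]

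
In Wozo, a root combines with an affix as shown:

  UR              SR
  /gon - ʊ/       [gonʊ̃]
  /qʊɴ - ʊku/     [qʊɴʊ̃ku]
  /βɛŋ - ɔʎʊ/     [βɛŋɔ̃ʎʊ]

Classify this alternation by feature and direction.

progressive nasality assimilation (vowel nasalisation)

The vowel /ʊ/ surfaces as nasalised [ʊ̃] next to the preceding nasal /n/ — it has acquired the [+nasal] feature of its neighbour.
Likewise in the remaining data: /ʊ/ → [ʊ̃] after /ɴ/; /ɔ/ → [ɔ̃] after /ŋ/ — each time a vowel is nasalised next to a preceding nasal.
Because the conditioning nasal is to the left of the vowel that changes, the process is progressive (perseverative).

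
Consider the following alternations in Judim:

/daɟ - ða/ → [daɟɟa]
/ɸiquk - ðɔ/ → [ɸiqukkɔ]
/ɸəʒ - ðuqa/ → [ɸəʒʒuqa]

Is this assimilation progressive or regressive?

Comparing underlying and surface forms, /ð/ → [ɟ] is the alternation; the neighbouring /ɟ/ is constant.
The output [ɟ] is identical to the trigger /ɟ/ — every feature (place, manner, voicing) has been copied — so this is total assimilation.
The remaining alternations confirm this: /ð/ → [k] after /k/; /ð/ → [ʒ] after /ʒ/ — in each case the output is a copy of the preceding consonant.
Since the segment that changes follows the conditioning segment, the assimilation is progressive.

progressive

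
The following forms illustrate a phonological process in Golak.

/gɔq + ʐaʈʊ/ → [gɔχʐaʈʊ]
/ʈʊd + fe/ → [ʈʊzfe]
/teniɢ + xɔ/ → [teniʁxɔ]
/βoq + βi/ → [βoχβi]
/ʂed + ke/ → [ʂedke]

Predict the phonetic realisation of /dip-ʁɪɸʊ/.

The data show regressive manner assimilation: /q/ → [χ] before /ʐ/; /d/ → [z] before /f/; /ɢ/ → [ʁ] before /x/; /q/ → [χ] before /β/. In each pair only manner changes, matching the following consonant, while place and voice stay constant.
No alternation appears in [ʂedke]: there the adjacent consonants already agree in manner (/d/ and /k/ are both stops), so this form is consistent with the same rule.
The rule targets /p/ (voiceless bilabial stop), which sits before the trigger /ʁ/ (fricative).
Changing only its manner to fricative gives [ɸ] — the voiceless bilabial fricative.

[diɸʁɪɸʊ]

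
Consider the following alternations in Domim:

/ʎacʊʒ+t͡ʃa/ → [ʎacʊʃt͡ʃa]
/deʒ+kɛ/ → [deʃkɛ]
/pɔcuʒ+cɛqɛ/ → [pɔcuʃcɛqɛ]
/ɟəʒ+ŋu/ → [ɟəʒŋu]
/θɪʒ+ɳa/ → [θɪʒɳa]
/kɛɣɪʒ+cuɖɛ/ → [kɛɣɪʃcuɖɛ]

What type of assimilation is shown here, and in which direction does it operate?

Comparing underlying and surface forms, /ʒ/ → [ʃ] is the alternation; the neighbouring /t͡ʃ/ is constant.
The change voiced → voiceless matches the voicing of the following /t͡ʃ/, identifying this as voicing assimilation.
Place and manner are unchanged, so the assimilation is partial, not total.
Checking the remaining alternations: /ʒ/ → [ʃ] before /k/ (voiced → voiceless, matching voiceless); /ʒ/ → [ʃ] before /c/ (voiced → voiceless, matching voiceless) — only voicing changes, and always toward the following segment.
No alternation appears in [ɟəʒŋu], [θɪʒɳa]: there the adjacent consonants already agree in voicing (/ʒ/ and /ŋ/ are both voiced; /ʒ/ and /ɳ/ are both voiced), so these forms are consistent with the same rule.
The trigger is the following segment, so the direction is regressive (anticipatory).

regressive voicing assimilation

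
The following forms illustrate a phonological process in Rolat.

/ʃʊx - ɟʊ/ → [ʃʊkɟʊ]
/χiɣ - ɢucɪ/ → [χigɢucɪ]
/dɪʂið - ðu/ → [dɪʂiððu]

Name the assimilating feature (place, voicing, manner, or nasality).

Comparing underlying and surface forms, /x/ → [k] is the alternation; the neighbouring /ɟ/ is constant.
/x/ is a fricative while /ɟ/ is a stop; the output [k] is a stop, matching the trigger — so the feature that spreads is manner.
The same holds elsewhere in the data: /ɣ/ → [g] before /ɢ/ (fricative → stop, matching a stop) — only manner changes, and always toward the following segment.
Nothing changes in [dɪʂiððu]: there the adjacent consonants already agree in manner (/ð/ and /ð/ are both fricatives), so this form is consistent with the same rule.

manner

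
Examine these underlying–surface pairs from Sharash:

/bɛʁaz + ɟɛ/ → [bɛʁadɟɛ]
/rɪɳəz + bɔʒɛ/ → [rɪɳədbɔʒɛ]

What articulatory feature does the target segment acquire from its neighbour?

Comparing underlying and surface forms, /z/ → [d] is the alternation; the neighbouring /ɟ/ is constant.
The change fricative → stop matches the manner of the following /ɟ/, identifying this as manner assimilation.
The other alternating form patterns the same way: /z/ → [d] before /b/ (fricative → stop, matching a stop) — only manner changes, and always toward the following segment.

manner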